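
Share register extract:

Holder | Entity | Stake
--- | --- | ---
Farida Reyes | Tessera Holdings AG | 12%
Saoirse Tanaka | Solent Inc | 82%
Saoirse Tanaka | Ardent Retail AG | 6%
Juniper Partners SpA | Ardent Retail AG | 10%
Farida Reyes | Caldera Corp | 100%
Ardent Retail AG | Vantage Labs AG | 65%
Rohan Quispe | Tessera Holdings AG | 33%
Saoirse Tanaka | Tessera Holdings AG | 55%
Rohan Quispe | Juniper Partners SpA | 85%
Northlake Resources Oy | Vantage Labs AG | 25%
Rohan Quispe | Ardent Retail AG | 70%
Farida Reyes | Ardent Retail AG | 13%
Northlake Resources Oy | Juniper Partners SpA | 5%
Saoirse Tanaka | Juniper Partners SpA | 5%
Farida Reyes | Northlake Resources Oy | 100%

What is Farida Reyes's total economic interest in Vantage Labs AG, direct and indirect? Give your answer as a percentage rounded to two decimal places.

33.78%

Farida reaches Vantage along 3 paths.
Via Northlake: 100% × 25% = 25%.
Via Northlake → Juniper → Ardent: 100% × 5% × 10% × 65% = 0.325%.
Via Ardent: 13% × 65% = 8.45%.
Total: 25% + 0.325% + 8.45% = 33.775%.
Rounded: 33.78%.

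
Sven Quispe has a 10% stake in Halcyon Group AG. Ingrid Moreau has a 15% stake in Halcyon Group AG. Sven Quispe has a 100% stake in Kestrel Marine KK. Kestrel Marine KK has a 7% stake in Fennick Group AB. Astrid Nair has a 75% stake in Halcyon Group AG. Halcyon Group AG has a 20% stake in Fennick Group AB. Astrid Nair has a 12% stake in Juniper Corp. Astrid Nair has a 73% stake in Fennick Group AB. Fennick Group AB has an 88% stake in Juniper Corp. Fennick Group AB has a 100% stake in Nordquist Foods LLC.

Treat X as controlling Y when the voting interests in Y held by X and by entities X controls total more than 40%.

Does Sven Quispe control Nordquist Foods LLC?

No

Sven holds 100% of Kestrel, so Sven controls Kestrel.
Neither Sven nor any entity Sven controls holds any voting interest in Nordquist.
So Sven does not control Nordquist.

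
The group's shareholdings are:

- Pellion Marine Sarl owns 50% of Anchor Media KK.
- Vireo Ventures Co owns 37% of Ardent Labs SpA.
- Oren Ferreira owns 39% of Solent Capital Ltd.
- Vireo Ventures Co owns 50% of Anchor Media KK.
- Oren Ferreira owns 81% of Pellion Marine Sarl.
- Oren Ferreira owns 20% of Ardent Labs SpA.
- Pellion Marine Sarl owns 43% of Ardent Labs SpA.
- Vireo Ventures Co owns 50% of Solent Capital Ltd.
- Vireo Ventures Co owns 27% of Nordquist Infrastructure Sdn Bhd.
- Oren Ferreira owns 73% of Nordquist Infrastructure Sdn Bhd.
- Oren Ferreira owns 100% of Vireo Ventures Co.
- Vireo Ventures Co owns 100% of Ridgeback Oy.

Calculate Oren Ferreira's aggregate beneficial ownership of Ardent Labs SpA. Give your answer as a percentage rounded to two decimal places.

91.83%

Oren reaches Ardent along 3 paths.
Direct stake: 20% = 20%.
Via Pellion: 81% × 43% = 34.83%.
Via Vireo: 100% × 37% = 37%.
Total: 20% + 34.83% + 37% = 91.83%.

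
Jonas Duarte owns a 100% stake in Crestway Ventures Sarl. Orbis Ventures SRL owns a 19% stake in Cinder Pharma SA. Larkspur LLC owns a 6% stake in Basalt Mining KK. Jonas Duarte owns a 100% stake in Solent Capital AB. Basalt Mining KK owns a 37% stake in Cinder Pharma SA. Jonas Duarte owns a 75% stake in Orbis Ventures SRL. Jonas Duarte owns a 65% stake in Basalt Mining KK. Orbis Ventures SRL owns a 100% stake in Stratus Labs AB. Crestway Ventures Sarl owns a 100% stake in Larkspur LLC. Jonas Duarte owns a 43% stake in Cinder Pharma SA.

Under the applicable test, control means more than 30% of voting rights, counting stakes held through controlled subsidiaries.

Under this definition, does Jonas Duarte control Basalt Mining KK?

Jonas holds 100% of Crestway, so Jonas controls Crestway.
Crestway holds 100% of Larkspur, so Jonas controls Larkspur.
Larkspur and Jonas together hold 6% + 65% = 71% of Basalt, so Jonas controls Basalt.

Yes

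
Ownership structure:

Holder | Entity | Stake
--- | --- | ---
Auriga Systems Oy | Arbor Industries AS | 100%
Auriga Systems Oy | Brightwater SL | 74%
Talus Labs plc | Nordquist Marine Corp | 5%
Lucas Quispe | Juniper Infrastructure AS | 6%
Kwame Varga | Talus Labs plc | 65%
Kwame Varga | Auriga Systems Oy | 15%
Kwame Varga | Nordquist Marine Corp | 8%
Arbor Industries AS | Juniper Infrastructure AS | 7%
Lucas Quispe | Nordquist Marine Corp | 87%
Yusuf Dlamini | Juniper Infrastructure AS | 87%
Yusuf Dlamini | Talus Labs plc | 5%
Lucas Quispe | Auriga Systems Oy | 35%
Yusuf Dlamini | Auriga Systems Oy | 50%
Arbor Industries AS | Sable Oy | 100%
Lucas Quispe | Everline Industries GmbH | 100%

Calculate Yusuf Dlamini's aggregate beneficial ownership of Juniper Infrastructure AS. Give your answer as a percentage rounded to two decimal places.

Yusuf reaches Juniper along 2 paths.
Via Auriga → Arbor: 50% × 100% × 7% = 3.5%.
Direct stake: 87% = 87%.
Total: 3.5% + 87% = 90.5%.
Rounded: 90.50%.

90.50%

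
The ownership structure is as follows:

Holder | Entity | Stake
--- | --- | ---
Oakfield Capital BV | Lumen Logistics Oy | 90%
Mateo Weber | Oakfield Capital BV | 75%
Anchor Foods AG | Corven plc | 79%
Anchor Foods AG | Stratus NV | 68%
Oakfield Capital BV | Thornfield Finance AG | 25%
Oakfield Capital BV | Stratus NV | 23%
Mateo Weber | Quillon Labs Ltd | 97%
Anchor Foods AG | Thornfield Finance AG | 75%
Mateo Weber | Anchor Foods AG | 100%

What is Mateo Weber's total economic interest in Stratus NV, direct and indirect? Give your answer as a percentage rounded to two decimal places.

85.25%

Mateo reaches Stratus along 2 paths.
Via Oakfield: 75% × 23% = 17.25%.
Via Anchor: 100% × 68% = 68%.
Total: 17.25% + 68% = 85.25%.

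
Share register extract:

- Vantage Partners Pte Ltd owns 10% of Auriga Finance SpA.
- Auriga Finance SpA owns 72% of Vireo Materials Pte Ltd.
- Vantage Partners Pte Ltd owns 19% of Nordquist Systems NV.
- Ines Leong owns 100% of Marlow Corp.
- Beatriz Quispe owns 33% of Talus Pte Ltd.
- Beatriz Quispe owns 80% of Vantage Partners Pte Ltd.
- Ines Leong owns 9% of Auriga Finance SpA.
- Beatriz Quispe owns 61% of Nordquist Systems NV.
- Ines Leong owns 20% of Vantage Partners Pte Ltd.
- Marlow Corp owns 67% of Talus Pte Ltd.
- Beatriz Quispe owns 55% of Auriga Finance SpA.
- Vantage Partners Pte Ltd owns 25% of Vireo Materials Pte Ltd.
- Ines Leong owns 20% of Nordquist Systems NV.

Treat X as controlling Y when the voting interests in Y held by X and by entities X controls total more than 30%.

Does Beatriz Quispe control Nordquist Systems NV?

Beatriz holds 80% of Vantage, so Beatriz controls Vantage.
Beatriz and Vantage together hold 61% + 19% = 80% of Nordquist, so Beatriz controls Nordquist.

Yes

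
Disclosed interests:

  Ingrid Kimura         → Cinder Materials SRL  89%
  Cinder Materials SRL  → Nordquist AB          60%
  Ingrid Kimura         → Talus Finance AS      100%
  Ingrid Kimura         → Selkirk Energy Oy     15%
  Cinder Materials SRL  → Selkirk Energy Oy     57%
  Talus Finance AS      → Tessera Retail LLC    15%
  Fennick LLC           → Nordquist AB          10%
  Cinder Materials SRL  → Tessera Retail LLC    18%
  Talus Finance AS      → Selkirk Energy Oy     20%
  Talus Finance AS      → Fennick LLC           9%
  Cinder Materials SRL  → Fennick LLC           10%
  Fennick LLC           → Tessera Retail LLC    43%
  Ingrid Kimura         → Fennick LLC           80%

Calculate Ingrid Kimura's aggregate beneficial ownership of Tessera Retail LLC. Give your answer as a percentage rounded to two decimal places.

73.12%

Ingrid reaches Tessera along 5 paths.
Via Fennick: 80% × 43% = 34.4%.
Via Talus → Fennick: 100% × 9% × 43% = 3.87%.
Via Cinder → Fennick: 89% × 10% × 43% = 3.827%.
Via Cinder: 89% × 18% = 16.02%.
Via Talus: 100% × 15% = 15%.
Total: 34.4% + 3.87% + 3.827% + 16.02% + 15% = 73.117%.
Rounded: 73.12%.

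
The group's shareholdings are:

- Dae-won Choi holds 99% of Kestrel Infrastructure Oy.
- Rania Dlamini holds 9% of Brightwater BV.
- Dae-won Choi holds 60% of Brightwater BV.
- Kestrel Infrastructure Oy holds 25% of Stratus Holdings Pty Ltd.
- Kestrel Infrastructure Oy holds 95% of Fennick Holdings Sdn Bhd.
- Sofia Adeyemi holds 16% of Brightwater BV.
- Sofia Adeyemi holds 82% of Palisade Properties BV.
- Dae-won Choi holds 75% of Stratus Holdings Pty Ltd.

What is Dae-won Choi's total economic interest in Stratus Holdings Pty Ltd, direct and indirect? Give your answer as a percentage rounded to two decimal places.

Dae-won reaches Stratus along 2 paths.
Via Kestrel: 99% × 25% = 24.75%.
Direct stake: 75% = 75%.
Total: 24.75% + 75% = 99.75%.

99.75%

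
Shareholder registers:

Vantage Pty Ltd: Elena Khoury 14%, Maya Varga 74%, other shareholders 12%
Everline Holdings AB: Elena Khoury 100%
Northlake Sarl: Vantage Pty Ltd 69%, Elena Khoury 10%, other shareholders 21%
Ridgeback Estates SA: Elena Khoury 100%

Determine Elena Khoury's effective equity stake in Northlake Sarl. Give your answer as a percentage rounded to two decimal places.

19.66%

Elena reaches Northlake along 2 paths.
Via Vantage: 14% × 69% = 9.66%.
Direct stake: 10% = 10%.
Total: 9.66% + 10% = 19.66%.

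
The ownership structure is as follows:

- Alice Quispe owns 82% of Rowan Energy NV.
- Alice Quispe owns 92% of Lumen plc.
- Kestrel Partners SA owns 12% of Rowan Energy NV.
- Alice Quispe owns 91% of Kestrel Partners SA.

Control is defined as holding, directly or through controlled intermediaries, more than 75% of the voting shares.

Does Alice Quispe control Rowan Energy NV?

Alice holds 91% of Kestrel, so Alice controls Kestrel.
Kestrel and Alice together hold 12% + 82% = 94% of Rowan, so Alice controls Rowan.

Yes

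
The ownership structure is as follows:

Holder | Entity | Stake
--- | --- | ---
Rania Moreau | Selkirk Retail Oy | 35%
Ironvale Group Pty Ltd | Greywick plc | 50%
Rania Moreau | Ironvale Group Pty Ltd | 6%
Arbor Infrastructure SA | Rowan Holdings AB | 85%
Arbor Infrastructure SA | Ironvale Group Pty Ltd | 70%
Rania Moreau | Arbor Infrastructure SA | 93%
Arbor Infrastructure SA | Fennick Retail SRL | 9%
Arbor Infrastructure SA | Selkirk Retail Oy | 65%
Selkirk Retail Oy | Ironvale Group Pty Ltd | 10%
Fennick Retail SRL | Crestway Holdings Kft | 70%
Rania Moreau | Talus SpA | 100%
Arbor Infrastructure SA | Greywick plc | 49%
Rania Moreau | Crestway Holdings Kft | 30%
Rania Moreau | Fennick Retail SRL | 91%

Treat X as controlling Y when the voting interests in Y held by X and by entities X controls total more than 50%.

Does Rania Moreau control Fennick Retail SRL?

Yes

Rania holds 93% of Arbor, so Rania controls Arbor.
Rania and Arbor together hold 91% + 9% = 100% of Fennick, so Rania controls Fennick.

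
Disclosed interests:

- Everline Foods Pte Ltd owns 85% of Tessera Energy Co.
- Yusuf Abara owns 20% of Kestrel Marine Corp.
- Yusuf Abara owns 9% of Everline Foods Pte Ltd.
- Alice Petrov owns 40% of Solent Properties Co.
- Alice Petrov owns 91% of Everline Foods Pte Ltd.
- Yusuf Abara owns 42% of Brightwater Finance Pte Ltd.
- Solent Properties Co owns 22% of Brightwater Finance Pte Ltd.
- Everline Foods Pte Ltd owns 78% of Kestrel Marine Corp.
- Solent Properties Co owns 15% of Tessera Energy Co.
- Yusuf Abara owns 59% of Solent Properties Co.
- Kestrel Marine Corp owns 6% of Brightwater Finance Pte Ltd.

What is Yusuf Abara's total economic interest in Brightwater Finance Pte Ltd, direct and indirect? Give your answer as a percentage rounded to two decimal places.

56.60%

Yusuf reaches Brightwater along 4 paths.
Via Solent: 59% × 22% = 12.98%.
Via Everline → Kestrel: 9% × 78% × 6% = 0.4212%.
Via Kestrel: 20% × 6% = 1.2%.
Direct stake: 42% = 42%.
Total: 12.98% + 0.4212% + 1.2% + 42% = 56.6012%.
Rounded: 56.60%.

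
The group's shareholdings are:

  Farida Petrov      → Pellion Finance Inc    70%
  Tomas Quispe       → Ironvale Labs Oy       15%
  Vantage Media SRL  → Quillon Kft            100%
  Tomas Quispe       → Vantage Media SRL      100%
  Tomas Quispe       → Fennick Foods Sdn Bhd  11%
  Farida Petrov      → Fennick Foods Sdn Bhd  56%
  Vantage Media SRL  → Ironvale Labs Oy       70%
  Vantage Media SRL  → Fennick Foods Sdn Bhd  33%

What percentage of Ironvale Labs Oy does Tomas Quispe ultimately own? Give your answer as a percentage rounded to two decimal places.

85.00%

Tomas reaches Ironvale along 2 paths.
Via Vantage: 100% × 70% = 70%.
Direct stake: 15% = 15%.
Total: 70% + 15% = 85%.
Rounded: 85.00%.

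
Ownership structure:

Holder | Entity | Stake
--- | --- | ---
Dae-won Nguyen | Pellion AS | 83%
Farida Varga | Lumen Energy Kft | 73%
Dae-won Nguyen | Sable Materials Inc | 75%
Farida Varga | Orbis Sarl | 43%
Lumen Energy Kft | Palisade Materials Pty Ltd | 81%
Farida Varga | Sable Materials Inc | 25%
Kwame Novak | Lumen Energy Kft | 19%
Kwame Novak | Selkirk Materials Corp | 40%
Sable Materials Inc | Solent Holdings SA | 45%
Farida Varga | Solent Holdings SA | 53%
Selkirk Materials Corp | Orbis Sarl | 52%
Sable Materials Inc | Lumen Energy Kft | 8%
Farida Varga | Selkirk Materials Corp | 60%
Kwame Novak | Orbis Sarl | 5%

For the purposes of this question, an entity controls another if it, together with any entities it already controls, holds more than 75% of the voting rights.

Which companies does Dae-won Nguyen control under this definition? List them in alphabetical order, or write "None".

Dae-won holds 83% of Pellion, so Dae-won controls Pellion.
No other company's threshold is met.

Pellion AS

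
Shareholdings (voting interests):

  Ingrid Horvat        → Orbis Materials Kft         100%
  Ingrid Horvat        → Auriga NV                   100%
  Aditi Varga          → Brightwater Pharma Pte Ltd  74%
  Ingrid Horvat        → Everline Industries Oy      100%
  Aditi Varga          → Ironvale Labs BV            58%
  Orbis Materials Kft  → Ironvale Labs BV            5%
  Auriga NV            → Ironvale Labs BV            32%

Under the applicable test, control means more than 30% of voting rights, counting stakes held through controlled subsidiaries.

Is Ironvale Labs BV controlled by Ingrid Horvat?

Ingrid holds 100% of Orbis, so Ingrid controls Orbis.
Ingrid holds 100% of Auriga, so Ingrid controls Auriga.
Auriga and Orbis together hold 32% + 5% = 37% of Ironvale, so Ingrid controls Ironvale.

Yes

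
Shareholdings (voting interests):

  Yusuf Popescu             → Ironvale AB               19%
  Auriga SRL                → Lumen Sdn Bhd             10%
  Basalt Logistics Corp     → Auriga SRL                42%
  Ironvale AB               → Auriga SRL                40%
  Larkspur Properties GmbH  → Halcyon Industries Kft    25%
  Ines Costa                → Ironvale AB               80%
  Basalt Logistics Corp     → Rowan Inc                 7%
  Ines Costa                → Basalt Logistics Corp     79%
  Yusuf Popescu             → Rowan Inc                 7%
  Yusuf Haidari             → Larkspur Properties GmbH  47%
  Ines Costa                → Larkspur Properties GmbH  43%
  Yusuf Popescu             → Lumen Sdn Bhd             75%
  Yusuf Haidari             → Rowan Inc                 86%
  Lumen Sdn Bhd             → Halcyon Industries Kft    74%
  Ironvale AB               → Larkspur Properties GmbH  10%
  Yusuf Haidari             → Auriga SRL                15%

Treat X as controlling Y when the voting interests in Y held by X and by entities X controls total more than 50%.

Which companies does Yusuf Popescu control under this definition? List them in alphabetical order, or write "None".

Yusuf Popescu holds 75% of Lumen, so Yusuf Popescu controls Lumen.
Lumen holds 74% of Halcyon, so Yusuf Popescu controls Halcyon.
No other company's threshold is met.

Halcyon Industries Kft, Lumen Sdn Bhd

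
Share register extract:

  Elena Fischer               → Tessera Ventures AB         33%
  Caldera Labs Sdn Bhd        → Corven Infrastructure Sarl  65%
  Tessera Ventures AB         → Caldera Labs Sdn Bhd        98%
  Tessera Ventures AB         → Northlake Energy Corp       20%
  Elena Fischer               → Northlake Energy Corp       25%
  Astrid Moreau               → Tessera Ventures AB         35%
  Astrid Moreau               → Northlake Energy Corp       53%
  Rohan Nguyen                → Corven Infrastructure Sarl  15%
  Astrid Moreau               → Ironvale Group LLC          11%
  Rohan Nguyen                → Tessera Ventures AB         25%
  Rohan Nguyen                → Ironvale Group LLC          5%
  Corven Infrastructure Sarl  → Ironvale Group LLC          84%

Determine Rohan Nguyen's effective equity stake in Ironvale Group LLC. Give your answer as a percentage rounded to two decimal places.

Rohan reaches Ironvale along 3 paths.
Via Tessera → Caldera → Corven: 25% × 98% × 65% × 84% = 13.377%.
Via Corven: 15% × 84% = 12.6%.
Direct stake: 5% = 5%.
Total: 13.377% + 12.6% + 5% = 30.977%.
Rounded: 30.98%.

30.98%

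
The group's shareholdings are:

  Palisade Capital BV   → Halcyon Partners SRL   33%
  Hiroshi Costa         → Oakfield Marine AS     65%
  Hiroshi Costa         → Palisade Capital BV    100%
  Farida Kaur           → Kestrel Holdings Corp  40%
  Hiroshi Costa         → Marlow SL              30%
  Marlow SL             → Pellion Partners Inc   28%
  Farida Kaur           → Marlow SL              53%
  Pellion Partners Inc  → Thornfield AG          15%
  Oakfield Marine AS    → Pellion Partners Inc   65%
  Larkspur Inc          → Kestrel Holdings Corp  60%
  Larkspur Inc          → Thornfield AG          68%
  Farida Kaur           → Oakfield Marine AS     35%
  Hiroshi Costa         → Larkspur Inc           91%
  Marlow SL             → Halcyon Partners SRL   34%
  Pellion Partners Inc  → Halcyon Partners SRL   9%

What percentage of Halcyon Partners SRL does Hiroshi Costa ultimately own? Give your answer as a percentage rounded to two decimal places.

Hiroshi reaches Halcyon along 4 paths.
Via Palisade: 100% × 33% = 33%.
Via Marlow → Pellion: 30% × 28% × 9% = 0.756%.
Via Oakfield → Pellion: 65% × 65% × 9% = 3.8025%.
Via Marlow: 30% × 34% = 10.2%.
Total: 33% + 0.756% + 3.8025% + 10.2% = 47.7585%.
Rounded: 47.76%.

47.76%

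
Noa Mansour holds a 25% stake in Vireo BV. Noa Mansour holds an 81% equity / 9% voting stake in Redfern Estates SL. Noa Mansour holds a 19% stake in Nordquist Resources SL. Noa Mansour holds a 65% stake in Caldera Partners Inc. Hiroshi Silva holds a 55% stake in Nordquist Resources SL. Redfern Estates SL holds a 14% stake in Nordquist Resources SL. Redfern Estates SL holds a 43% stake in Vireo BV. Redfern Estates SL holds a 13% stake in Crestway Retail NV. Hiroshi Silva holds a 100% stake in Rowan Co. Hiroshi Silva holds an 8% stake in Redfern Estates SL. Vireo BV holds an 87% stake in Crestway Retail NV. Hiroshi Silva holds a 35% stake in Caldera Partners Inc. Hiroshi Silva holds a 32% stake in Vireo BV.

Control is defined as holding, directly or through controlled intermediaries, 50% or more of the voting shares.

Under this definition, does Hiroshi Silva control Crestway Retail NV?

No

Hiroshi holds 100% of Rowan, so Hiroshi controls Rowan.
Hiroshi holds 55% of Nordquist, so Hiroshi controls Nordquist.
Neither Hiroshi nor any entity Hiroshi controls holds any voting interest in Crestway.
So Hiroshi does not control Crestway.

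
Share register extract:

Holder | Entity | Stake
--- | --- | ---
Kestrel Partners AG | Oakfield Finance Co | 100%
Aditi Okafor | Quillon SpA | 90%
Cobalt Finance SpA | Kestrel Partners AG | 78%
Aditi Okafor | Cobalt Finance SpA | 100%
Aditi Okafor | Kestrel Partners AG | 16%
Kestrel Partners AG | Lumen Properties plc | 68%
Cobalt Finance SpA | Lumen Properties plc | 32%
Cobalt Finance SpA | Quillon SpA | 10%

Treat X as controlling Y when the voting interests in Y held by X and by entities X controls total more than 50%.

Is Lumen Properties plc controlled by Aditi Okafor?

Aditi holds 100% of Cobalt, so Aditi controls Cobalt.
Cobalt and Aditi together hold 78% + 16% = 94% of Kestrel, so Aditi controls Kestrel.
Cobalt and Kestrel together hold 32% + 68% = 100% of Lumen, so Aditi controls Lumen.

Yes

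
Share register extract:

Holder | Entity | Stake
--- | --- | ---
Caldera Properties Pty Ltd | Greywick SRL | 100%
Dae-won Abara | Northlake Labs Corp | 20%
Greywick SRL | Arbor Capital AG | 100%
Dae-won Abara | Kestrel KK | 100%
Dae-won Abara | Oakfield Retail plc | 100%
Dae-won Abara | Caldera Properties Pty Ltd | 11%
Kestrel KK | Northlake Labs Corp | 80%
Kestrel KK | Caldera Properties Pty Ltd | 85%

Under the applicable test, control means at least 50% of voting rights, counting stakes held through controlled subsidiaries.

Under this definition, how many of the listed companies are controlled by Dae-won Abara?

Dae-won holds 100% of Kestrel, so Dae-won controls Kestrel.
Kestrel and Dae-won together hold 80% + 20% = 100% of Northlake, so Dae-won controls Northlake.
Dae-won and Kestrel together hold 11% + 85% = 96% of Caldera, so Dae-won controls Caldera.
Caldera holds 100% of Greywick, so Dae-won controls Greywick.
Dae-won holds 100% of Oakfield, so Dae-won controls Oakfield.
Greywick holds 100% of Arbor, so Dae-won controls Arbor.
Dae-won controls 6 companies.

6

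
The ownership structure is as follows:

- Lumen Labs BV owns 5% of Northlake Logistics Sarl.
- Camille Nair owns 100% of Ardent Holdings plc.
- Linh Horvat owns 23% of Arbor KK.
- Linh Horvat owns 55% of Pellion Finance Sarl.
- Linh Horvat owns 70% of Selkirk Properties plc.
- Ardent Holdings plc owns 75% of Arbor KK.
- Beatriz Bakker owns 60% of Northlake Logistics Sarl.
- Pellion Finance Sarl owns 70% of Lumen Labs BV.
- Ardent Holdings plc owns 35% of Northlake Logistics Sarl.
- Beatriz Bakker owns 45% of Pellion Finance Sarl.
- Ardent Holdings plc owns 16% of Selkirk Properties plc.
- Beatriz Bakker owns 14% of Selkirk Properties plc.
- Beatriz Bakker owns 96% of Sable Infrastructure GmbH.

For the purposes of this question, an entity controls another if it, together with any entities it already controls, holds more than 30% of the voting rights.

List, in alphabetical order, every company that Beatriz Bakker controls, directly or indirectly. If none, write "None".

Lumen Labs BV, Northlake Logistics Sarl, Pellion Finance Sarl, Sable Infrastructure GmbH

Beatriz holds 45% of Pellion, so Beatriz controls Pellion.
Pellion holds 70% of Lumen, so Beatriz controls Lumen.
Beatriz holds 96% of Sable, so Beatriz controls Sable.
Beatriz and Lumen together hold 60% + 5% = 65% of Northlake, so Beatriz controls Northlake.
No other company's threshold is met.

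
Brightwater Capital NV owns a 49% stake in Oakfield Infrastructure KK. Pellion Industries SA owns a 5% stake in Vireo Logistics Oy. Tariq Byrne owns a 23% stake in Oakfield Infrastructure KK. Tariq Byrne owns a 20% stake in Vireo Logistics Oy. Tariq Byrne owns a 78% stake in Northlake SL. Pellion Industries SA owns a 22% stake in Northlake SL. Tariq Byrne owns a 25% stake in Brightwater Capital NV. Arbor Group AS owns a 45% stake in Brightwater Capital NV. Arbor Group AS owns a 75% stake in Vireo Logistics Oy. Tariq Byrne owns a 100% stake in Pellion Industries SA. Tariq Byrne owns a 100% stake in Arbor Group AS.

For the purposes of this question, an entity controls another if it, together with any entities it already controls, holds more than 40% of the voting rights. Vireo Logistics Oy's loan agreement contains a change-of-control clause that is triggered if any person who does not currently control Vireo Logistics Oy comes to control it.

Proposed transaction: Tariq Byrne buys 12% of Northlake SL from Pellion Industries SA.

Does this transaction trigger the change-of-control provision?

The purchase adds only to Tariq's holdings (Pellion's stake shrinks), so Tariq is the only person who could newly come to control Vireo.
Tariq holds 100% of Pellion, so Tariq controls Pellion.
Tariq holds 100% of Arbor, so Tariq controls Arbor.
Arbor and Pellion and Tariq together hold 75% + 5% + 20% = 100% of Vireo, so Tariq controls Vireo.
So Tariq already controls Vireo before the transaction.
After the purchase, Tariq's direct stake in Northlake rises to 78% + 12% = 90%, and Pellion's stake falls to 10%.
Tariq controlled Vireo already, so this is not a new person acquiring control; every other person's position is unchanged or reduced.
No new person acquires control, so the clause is not triggered.

No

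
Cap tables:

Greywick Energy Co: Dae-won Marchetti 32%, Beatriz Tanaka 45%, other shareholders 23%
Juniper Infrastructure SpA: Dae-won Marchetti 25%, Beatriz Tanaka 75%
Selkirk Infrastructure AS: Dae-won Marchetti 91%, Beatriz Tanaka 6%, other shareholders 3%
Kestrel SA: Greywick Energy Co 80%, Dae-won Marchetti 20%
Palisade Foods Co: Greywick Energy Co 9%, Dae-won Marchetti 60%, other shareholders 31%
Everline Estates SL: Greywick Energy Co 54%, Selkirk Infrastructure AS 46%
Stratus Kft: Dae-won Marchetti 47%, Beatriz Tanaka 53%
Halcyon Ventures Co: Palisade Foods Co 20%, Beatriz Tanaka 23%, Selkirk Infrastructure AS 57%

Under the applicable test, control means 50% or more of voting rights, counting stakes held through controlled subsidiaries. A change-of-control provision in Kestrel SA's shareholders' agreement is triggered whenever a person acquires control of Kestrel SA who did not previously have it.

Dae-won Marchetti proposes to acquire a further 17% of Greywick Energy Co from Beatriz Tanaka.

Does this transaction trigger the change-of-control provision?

No

The purchase adds only to Dae-won's holdings (Beatriz's stake shrinks), so Dae-won is the only person who could newly come to control Kestrel.
Dae-won holds 91% of Selkirk, so Dae-won controls Selkirk.
Dae-won holds 60% of Palisade, so Dae-won controls Palisade.
Palisade and Selkirk together hold 20% + 57% = 77% of Halcyon, so Dae-won controls Halcyon.
In Kestrel, Dae-won's side holds only 20%, not ≥ 50%.
So before the transaction, Dae-won does not control Kestrel.
After the purchase, Dae-won's direct stake in Greywick rises to 32% + 17% = 49%, and Beatriz's stake falls to 28%.
Dae-won's side now holds 49% of Greywick, not ≥ 50%, so Dae-won still does not control Greywick.
After the transaction, Dae-won's side holds 20% of Kestrel, not ≥ 50%, so Dae-won still does not control Kestrel.
No new person acquires control, so the clause is not triggered.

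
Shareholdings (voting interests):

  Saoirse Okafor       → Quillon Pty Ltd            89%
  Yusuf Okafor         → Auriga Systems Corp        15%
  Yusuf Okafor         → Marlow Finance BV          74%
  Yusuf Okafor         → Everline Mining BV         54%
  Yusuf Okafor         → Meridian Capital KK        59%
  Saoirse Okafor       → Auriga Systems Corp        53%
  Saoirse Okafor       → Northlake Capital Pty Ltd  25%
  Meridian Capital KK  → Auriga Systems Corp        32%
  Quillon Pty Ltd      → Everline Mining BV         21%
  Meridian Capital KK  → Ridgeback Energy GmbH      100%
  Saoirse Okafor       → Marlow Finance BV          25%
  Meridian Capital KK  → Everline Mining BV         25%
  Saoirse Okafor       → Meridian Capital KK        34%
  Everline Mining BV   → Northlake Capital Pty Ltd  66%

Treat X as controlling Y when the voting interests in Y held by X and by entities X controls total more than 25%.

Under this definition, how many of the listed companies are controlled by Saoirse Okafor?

Saoirse holds 89% of Quillon, so Saoirse controls Quillon.
Saoirse holds 34% of Meridian, so Saoirse controls Meridian.
Meridian and Saoirse together hold 32% + 53% = 85% of Auriga, so Saoirse controls Auriga.
Meridian and Quillon together hold 25% + 21% = 46% of Everline, so Saoirse controls Everline.
Meridian holds 100% of Ridgeback, so Saoirse controls Ridgeback.
Everline and Saoirse together hold 66% + 25% = 91% of Northlake, so Saoirse controls Northlake.
No other company's threshold is met.
Saoirse controls 6 companies.

6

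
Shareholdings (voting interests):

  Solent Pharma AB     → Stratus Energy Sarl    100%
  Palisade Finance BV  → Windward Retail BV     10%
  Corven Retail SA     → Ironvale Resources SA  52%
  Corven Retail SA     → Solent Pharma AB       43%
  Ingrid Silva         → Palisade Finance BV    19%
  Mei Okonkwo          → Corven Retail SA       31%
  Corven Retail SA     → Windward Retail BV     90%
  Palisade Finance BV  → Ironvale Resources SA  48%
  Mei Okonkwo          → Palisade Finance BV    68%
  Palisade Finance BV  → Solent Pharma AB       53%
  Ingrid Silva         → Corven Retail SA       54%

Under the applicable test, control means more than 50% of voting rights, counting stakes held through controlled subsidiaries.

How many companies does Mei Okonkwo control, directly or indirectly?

3

Mei holds 68% of Palisade, so Mei controls Palisade.
Palisade holds 53% of Solent, so Mei controls Solent.
Solent holds 100% of Stratus, so Mei controls Stratus.
No other company's threshold is met.
Mei controls 3 companies.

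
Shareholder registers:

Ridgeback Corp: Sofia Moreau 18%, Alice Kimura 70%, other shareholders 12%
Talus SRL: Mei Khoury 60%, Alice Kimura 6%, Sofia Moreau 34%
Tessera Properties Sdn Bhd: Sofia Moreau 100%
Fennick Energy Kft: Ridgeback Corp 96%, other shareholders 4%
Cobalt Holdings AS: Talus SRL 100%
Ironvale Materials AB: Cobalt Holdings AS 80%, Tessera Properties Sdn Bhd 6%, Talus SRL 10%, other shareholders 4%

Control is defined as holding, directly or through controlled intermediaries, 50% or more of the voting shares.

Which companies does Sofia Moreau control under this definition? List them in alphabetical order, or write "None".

Sofia holds 100% of Tessera, so Sofia controls Tessera.
No other company's threshold is met.

Tessera Properties Sdn Bhd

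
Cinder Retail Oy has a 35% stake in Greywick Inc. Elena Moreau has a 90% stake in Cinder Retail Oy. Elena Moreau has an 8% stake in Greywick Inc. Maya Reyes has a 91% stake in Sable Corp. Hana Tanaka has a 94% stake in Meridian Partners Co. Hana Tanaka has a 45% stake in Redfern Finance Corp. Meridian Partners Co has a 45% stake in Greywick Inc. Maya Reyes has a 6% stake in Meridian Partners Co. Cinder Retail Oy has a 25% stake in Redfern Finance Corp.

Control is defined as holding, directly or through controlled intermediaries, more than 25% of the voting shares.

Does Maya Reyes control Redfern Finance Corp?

Maya holds 91% of Sable, so Maya controls Sable.
Neither Maya nor any entity Maya controls holds any voting interest in Redfern.
So Maya does not control Redfern.

No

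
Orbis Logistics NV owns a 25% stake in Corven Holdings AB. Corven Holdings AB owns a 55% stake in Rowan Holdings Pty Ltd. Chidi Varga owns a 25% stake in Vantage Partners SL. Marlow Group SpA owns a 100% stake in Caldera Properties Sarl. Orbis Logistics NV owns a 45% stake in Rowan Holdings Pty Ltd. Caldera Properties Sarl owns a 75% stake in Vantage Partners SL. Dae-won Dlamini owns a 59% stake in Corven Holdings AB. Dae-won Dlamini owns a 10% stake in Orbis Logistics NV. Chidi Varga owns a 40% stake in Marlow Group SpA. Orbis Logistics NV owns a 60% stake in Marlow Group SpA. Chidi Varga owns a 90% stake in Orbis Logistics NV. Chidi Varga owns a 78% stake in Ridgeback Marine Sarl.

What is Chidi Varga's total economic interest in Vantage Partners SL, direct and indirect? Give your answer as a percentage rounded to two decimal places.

Chidi reaches Vantage along 3 paths.
Direct stake: 25% = 25%.
Via Marlow → Caldera: 40% × 100% × 75% = 30%.
Via Orbis → Marlow → Caldera: 90% × 60% × 100% × 75% = 40.5%.
Total: 25% + 30% + 40.5% = 95.5%.
Rounded: 95.50%.

95.50%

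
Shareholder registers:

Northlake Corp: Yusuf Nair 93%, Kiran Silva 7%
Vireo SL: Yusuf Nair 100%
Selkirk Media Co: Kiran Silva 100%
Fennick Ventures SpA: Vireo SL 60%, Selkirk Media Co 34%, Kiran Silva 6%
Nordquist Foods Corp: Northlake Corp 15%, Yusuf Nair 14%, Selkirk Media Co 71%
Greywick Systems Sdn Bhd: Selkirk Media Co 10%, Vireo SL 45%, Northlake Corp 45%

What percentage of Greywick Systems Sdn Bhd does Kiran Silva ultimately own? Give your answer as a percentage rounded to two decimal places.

13.15%

Kiran reaches Greywick along 2 paths.
Via Selkirk: 100% × 10% = 10%.
Via Northlake: 7% × 45% = 3.15%.
Total: 10% + 3.15% = 13.15%.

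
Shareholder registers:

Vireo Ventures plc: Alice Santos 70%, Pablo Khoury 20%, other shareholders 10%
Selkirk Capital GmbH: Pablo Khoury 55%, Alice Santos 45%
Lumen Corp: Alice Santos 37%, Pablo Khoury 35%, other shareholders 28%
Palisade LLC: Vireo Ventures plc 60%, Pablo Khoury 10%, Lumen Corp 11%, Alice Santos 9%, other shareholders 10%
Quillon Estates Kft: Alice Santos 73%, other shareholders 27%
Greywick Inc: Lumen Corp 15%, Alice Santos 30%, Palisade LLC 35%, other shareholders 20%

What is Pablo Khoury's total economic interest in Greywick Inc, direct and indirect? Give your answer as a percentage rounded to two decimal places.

14.30%

Pablo reaches Greywick along 4 paths.
Via Lumen: 35% × 15% = 5.25%.
Via Vireo → Palisade: 20% × 60% × 35% = 4.2%.
Via Palisade: 10% × 35% = 3.5%.
Via Lumen → Palisade: 35% × 11% × 35% = 1.3475%.
Total: 5.25% + 4.2% + 3.5% + 1.3475% = 14.2975%.
Rounded: 14.30%.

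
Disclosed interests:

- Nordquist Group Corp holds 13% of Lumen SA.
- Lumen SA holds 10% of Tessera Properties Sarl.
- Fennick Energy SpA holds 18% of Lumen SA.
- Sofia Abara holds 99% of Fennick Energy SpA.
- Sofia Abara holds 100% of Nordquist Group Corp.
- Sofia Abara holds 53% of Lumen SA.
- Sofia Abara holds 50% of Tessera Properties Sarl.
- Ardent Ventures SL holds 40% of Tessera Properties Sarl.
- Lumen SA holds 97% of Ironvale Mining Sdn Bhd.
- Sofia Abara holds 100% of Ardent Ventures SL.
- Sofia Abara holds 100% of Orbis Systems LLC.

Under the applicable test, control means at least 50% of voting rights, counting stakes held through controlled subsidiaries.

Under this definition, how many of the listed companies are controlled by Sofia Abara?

7

Sofia holds 99% of Fennick, so Sofia controls Fennick.
Sofia holds 100% of Nordquist, so Sofia controls Nordquist.
Sofia holds 100% of Ardent, so Sofia controls Ardent.
Sofia and Nordquist and Fennick together hold 53% + 13% + 18% = 84% of Lumen, so Sofia controls Lumen.
Lumen and Sofia and Ardent together hold 10% + 50% + 40% = 100% of Tessera, so Sofia controls Tessera.
Lumen holds 97% of Ironvale, so Sofia controls Ironvale.
Sofia holds 100% of Orbis, so Sofia controls Orbis.
Sofia controls 7 companies.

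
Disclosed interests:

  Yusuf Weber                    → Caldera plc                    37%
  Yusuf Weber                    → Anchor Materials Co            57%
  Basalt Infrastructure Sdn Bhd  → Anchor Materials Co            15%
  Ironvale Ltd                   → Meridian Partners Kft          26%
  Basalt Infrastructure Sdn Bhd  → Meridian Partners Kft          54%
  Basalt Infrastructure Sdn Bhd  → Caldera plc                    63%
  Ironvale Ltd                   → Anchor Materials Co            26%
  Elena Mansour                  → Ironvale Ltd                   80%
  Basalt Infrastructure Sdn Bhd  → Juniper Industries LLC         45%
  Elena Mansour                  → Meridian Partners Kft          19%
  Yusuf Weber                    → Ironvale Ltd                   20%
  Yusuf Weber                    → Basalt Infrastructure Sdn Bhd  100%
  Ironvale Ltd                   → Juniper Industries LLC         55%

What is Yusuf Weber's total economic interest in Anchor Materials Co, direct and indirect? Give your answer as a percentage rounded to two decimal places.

Yusuf reaches Anchor along 3 paths.
Direct stake: 57% = 57%.
Via Ironvale: 20% × 26% = 5.2%.
Via Basalt: 100% × 15% = 15%.
Total: 57% + 5.2% + 15% = 77.2%.
Rounded: 77.20%.

77.20%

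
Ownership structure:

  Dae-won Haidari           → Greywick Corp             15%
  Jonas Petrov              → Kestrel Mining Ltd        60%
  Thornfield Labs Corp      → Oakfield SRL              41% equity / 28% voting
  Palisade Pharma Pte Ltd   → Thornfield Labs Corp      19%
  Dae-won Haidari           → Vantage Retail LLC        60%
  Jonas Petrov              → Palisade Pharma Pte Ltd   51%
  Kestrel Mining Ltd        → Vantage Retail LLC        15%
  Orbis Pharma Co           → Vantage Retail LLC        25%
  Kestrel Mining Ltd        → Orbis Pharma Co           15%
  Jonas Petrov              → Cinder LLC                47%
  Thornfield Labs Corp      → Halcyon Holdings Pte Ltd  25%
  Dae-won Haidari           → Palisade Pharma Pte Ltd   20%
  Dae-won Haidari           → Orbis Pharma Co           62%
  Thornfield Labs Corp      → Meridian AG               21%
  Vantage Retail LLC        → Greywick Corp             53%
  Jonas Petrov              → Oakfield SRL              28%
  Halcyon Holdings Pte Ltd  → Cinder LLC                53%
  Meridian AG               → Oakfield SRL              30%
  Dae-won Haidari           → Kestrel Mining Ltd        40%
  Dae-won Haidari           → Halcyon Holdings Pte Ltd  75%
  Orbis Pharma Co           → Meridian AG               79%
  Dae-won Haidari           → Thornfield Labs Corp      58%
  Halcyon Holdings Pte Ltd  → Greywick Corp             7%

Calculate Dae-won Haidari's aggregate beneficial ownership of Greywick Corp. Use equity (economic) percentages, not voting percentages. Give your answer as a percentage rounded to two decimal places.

Dae-won reaches Greywick along 8 paths.
Via Thornfield → Halcyon: 58% × 25% × 7% = 1.015%.
Via Palisade → Thornfield → Halcyon: 20% × 19% × 25% × 7% = 0.0665%.
Via Halcyon: 75% × 7% = 5.25%.
Direct stake: 15% = 15%.
Via Kestrel → Orbis → Vantage: 40% × 15% × 25% × 53% = 0.795%.
Via Orbis → Vantage: 62% × 25% × 53% = 8.215%.
Via Kestrel → Vantage: 40% × 15% × 53% = 3.18%.
Via Vantage: 60% × 53% = 31.8%.
Total: 1.015% + 0.0665% + 5.25% + 15% + 0.795% + 8.215% + 3.18% + 31.8% = 65.3215%.
Rounded: 65.32%.

65.32%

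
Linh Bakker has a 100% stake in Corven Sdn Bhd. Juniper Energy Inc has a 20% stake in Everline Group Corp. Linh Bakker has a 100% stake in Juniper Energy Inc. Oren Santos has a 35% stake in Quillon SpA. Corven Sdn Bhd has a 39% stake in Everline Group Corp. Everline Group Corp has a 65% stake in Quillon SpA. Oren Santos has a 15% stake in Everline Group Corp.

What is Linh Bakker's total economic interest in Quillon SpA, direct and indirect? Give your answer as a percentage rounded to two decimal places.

Linh reaches Quillon along 2 paths.
Via Corven → Everline: 100% × 39% × 65% = 25.35%.
Via Juniper → Everline: 100% × 20% × 65% = 13%.
Total: 25.35% + 13% = 38.35%.

38.35%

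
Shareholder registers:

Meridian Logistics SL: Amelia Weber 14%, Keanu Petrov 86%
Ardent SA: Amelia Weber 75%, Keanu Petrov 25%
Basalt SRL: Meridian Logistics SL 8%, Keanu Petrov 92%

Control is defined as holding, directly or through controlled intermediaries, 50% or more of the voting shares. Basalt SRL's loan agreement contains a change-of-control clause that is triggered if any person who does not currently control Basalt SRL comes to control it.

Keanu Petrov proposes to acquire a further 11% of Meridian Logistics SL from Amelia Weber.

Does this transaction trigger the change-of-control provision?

The purchase adds only to Keanu's holdings (Amelia's stake shrinks), so Keanu is the only person who could newly come to control Basalt.
Keanu holds 86% of Meridian, so Keanu controls Meridian.
Meridian and Keanu together hold 8% + 92% = 100% of Basalt, so Keanu controls Basalt.
So Keanu already controls Basalt before the transaction.
After the purchase, Keanu's direct stake in Meridian rises to 86% + 11% = 97%, and Amelia's stake falls to 3%.
Keanu controlled Basalt already, so this is not a new person acquiring control; every other person's position is unchanged or reduced.
No new person acquires control, so the clause is not triggered.

No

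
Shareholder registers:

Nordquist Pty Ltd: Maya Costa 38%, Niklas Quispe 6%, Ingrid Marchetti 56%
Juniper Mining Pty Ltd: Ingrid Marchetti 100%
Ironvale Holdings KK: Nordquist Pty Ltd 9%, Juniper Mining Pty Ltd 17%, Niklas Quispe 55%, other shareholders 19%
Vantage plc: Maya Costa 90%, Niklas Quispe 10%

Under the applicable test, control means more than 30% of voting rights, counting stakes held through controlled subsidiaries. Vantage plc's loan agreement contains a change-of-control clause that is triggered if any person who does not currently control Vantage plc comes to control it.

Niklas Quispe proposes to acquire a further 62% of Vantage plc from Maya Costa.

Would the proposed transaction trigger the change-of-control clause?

Yes

The purchase adds only to Niklas's holdings (Maya's stake shrinks), so Niklas is the only person who could newly come to control Vantage.
Niklas holds 55% of Ironvale, so Niklas controls Ironvale.
In Vantage, Niklas's side holds only 10%, not > 30%.
So before the transaction, Niklas does not control Vantage.
After the purchase, Niklas's direct stake in Vantage rises to 10% + 62% = 72%, and Maya's stake falls to 28%.
Niklas holds 72% of Vantage, so Niklas controls Vantage.
Niklas did not control Vantage before and does after, so the clause is triggered.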